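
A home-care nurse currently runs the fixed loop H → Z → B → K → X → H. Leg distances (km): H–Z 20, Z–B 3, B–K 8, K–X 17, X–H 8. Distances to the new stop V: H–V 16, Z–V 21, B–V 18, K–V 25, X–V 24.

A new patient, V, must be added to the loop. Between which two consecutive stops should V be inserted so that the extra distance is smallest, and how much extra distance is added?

+17 km — insert V between H and Z.

Insertion cost between consecutive stops i–j is d(i,V) + d(V,j) − d(i,j):
  between H and Z: 16 + 21 − 20 = 17
  between Z and B: 21 + 18 − 3 = 36
  between B and K: 18 + 25 − 8 = 35
  between K and X: 25 + 24 − 17 = 32
  between X and H: 24 + 16 − 8 = 32
Cheapest insertion is between H and Z, adding 17.
New total = 56 + 17 = 73.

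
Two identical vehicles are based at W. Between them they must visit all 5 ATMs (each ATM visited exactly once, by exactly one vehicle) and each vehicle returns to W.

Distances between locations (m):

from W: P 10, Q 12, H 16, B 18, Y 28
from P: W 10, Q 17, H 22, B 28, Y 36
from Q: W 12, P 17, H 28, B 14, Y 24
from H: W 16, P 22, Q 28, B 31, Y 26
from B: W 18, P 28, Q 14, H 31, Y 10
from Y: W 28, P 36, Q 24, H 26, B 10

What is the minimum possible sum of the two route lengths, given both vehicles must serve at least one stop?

Try each way of splitting the stops between the two vehicles (each non-empty) and, for each split, find the best tour for each vehicle:
  {P} + {Q, H, B, Y}: 20 + 78 = 98
  {Q} + {P, H, B, Y}: 24 + 86 = 110
  {P, Q} + {H, B, Y}: 39 + 70 = 109
  {H} + {P, Q, B, Y}: 32 + 79 = 111
  {P, H} + {Q, B, Y}: 48 + 64 = 112
  {Q, H} + {P, B, Y}: 56 + 74 = 130
  … (15 splits in total)
Best: vehicle 1 W → P → W = 20; vehicle 2 W → Q → B → Y → H → W = 78; combined 98.

98 m — the smallest possible combined total.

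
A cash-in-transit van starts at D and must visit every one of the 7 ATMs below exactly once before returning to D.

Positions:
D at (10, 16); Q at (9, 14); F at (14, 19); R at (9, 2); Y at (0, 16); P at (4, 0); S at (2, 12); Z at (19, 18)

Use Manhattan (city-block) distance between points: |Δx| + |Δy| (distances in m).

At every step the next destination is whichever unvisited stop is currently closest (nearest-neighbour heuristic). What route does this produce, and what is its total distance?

Nearest-neighbour total = 96 m; route D → Q → S → Y → F → Z → R → P → D.

At D the remaining stops are Q 3, F 7, Y 10, Z 11, S 12, R 15, P 22; go to Q.
At Q the remaining stops are S 9, F 10, Y 11, R 12, Z 14, P 19; go to S.
At S the remaining stops are Y 6, P 14, R 17, F 19, Z 23; go to Y.
At Y the remaining stops are F 17, P 20, Z 21, R 23; go to F.
At F the remaining stops are Z 6, R 22, P 29; go to Z.
At Z the remaining stops are R 26, P 33; go to R.
At R the remaining stops are P 7; go to P.
Return P→D: 22.
Total = 3 + 9 + 6 + 17 + 6 + 26 + 7 + 22 = 96.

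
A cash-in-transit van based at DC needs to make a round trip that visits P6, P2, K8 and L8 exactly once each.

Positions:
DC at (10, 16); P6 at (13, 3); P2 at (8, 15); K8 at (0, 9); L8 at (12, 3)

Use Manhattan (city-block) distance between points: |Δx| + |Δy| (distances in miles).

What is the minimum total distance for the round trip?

With 4 stops there are 4!/2 = 12 distinct round trips (a route and its reverse cost the same).
DC-P6-P2-K8-L8-DC: 16+17+14+18+15 = 80
DC-P6-P2-L8-K8-DC: 16+17+16+18+17 = 84
DC-P6-K8-P2-L8-DC: 16+19+14+16+15 = 80
DC-P6-K8-L8-P2-DC: 16+19+18+16+3 = 72
DC-P6-L8-P2-K8-DC: 16+1+16+14+17 = 64
DC-P6-L8-K8-P2-DC: 16+1+18+14+3 = 52
DC-P2-P6-K8-L8-DC: 3+17+19+18+15 = 72
DC-P2-P6-L8-K8-DC: 3+17+1+18+17 = 56
DC-P2-K8-P6-L8-DC: 3+14+19+1+15 = 52
DC-P2-L8-P6-K8-DC: 3+16+1+19+17 = 56
DC-K8-P6-P2-L8-DC: 17+19+17+16+15 = 84
DC-K8-P2-P6-L8-DC: 17+14+17+1+15 = 64
The minimum is 52.
One optimal route: DC → P6 → L8 → K8 → P2 → DC (or its reverse).

Shortest round trip = 52 miles.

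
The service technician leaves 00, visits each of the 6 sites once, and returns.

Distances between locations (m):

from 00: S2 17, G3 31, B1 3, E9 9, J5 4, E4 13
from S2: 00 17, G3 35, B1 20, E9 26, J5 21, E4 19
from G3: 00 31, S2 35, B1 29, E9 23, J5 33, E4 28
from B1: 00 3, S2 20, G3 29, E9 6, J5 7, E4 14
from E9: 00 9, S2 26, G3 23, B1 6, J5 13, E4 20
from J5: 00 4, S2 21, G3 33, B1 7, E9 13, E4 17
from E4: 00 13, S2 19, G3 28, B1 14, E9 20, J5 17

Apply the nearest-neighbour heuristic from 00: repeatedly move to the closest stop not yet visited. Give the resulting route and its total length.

From 00: distances to unvisited — B1=3, J5=4, E9=9, E4=13, S2=17, G3=31. Nearest is B1 (3).
From B1: distances to unvisited — E9=6, J5=7, E4=14, S2=20, G3=29. Nearest is E9 (6).
From E9: distances to unvisited — J5=13, E4=20, G3=23, S2=26. Nearest is J5 (13).
From J5: distances to unvisited — E4=17, S2=21, G3=33. Nearest is E4 (17).
From E4: distances to unvisited — S2=19, G3=28. Nearest is S2 (19).
From S2: distances to unvisited — G3=35. Nearest is G3 (35).
Return G3→00: 31.
Total = 3 + 6 + 13 + 17 + 19 + 35 + 31 = 124.

Total distance 124 m via the nearest-neighbour route 00 → B1 → E9 → J5 → E4 → S2 → G3 → 00.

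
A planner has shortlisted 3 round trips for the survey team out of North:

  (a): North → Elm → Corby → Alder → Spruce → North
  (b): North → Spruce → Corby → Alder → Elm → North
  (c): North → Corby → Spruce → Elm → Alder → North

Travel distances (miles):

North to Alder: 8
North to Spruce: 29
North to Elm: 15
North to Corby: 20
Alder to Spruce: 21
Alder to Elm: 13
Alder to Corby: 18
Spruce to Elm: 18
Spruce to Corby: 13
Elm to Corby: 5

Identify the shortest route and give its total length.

(a): 15 + 5 + 18 + 21 + 29 = 88
(b): 29 + 13 + 18 + 13 + 15 = 88
(c): 20 + 13 + 18 + 13 + 8 = 72

Shortest is (c), total 72 miles.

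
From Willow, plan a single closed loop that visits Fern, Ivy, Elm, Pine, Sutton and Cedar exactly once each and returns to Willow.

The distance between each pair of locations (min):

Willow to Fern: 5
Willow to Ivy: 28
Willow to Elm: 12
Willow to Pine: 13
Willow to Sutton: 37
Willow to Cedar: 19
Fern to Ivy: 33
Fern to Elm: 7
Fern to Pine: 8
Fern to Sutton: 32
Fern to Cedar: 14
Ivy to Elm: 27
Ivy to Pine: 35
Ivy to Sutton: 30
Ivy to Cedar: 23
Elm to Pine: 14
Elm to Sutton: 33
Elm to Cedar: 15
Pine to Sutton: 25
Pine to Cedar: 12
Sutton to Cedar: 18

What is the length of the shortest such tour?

Minimum total distance: 112 min.

There are 360 distinct closed tours to check (reversals are equivalent).
Willow-Fern-Ivy-Elm-Pine-Sutton-Cedar-Willow: 5+33+27+14+25+18+19 = 141
Willow-Fern-Ivy-Elm-Pine-Cedar-Sutton-Willow: 5+33+27+14+12+18+37 = 146
Willow-Fern-Ivy-Elm-Sutton-Pine-Cedar-Willow: 5+33+27+33+25+12+19 = 154
Willow-Fern-Ivy-Elm-Sutton-Cedar-Pine-Willow: 5+33+27+33+18+12+13 = 141
Willow-Fern-Ivy-Elm-Cedar-Pine-Sutton-Willow: 5+33+27+15+12+25+37 = 154
Willow-Fern-Ivy-Elm-Cedar-Sutton-Pine-Willow: 5+33+27+15+18+25+13 = 136
Willow-Fern-Ivy-Pine-Elm-Sutton-Cedar-Willow: 5+33+35+14+33+18+19 = 157
Willow-Fern-Ivy-Pine-Elm-Cedar-Sutton-Willow: 5+33+35+14+15+18+37 = 157
… (352 more)
Willow-Fern-Elm-Ivy-Sutton-Cedar-Pine-Willow: 5+7+27+30+18+12+13 = 112  ← best
The minimum is 112.
One optimal route: Willow → Fern → Elm → Ivy → Sutton → Cedar → Pine → Willow (or its reverse).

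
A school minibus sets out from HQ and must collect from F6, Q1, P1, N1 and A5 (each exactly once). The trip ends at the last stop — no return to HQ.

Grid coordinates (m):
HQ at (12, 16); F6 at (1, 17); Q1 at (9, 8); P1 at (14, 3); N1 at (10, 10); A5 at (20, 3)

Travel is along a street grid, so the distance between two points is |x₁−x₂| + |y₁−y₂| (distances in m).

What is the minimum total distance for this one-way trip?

There are 5! = 120 possible orderings.
HQ→F6→Q1→P1→N1→A5: 12+17+10+11+17 = 67
HQ→F6→Q1→P1→A5→N1: 12+17+10+6+17 = 62
HQ→F6→Q1→N1→P1→A5: 12+17+3+11+6 = 49
HQ→F6→Q1→N1→A5→P1: 12+17+3+17+6 = 55
HQ→F6→Q1→A5→P1→N1: 12+17+16+6+11 = 62
HQ→F6→Q1→A5→N1→P1: 12+17+16+17+11 = 73
HQ→F6→P1→Q1→N1→A5: 12+27+10+3+17 = 69
HQ→F6→P1→Q1→A5→N1: 12+27+10+16+17 = 82
HQ→F6→P1→N1→Q1→A5: 12+27+11+3+16 = 69
HQ→F6→P1→N1→A5→Q1: 12+27+11+17+16 = 83
HQ→F6→P1→A5→Q1→N1: 12+27+6+16+3 = 64
HQ→F6→P1→A5→N1→Q1: 12+27+6+17+3 = 65
HQ→F6→N1→Q1→P1→A5: 12+16+3+10+6 = 47
HQ→F6→N1→Q1→A5→P1: 12+16+3+16+6 = 53
… (106 more)
The minimum is 47.
One shortest path: HQ → F6 → N1 → Q1 → P1 → A5.

Minimum one-way distance = 47 m.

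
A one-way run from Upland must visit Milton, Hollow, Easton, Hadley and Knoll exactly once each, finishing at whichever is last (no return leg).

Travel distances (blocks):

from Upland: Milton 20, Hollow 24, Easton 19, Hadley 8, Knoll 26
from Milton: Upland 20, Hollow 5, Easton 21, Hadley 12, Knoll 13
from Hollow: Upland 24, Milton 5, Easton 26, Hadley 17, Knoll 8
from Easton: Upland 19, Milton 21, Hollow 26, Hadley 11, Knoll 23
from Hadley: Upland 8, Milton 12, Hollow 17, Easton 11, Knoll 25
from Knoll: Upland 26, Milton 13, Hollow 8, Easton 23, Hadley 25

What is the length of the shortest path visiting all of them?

Minimum one-way distance = 53 blocks.

There are 5! = 120 possible orderings.
Upland→Milton→Hollow→Easton→Hadley→Knoll: 20+5+26+11+25 = 87
Upland→Milton→Hollow→Easton→Knoll→Hadley: 20+5+26+23+25 = 99
Upland→Milton→Hollow→Hadley→Easton→Knoll: 20+5+17+11+23 = 76
Upland→Milton→Hollow→Hadley→Knoll→Easton: 20+5+17+25+23 = 90
Upland→Milton→Hollow→Knoll→Easton→Hadley: 20+5+8+23+11 = 67
Upland→Milton→Hollow→Knoll→Hadley→Easton: 20+5+8+25+11 = 69
Upland→Milton→Easton→Hollow→Hadley→Knoll: 20+21+26+17+25 = 109
Upland→Milton→Easton→Hollow→Knoll→Hadley: 20+21+26+8+25 = 100
Upland→Milton→Easton→Hadley→Hollow→Knoll: 20+21+11+17+8 = 77
Upland→Milton→Easton→Hadley→Knoll→Hollow: 20+21+11+25+8 = 85
Upland→Milton→Easton→Knoll→Hollow→Hadley: 20+21+23+8+17 = 89
Upland→Milton→Easton→Knoll→Hadley→Hollow: 20+21+23+25+17 = 106
Upland→Milton→Hadley→Hollow→Easton→Knoll: 20+12+17+26+23 = 98
Upland→Milton→Hadley→Hollow→Knoll→Easton: 20+12+17+8+23 = 80
… (106 more)
Upland→Hadley→Easton→Milton→Hollow→Knoll: 8+11+21+5+8 = 53  ← best
The minimum is 53.
One shortest path: Upland → Hadley → Easton → Milton → Hollow → Knoll.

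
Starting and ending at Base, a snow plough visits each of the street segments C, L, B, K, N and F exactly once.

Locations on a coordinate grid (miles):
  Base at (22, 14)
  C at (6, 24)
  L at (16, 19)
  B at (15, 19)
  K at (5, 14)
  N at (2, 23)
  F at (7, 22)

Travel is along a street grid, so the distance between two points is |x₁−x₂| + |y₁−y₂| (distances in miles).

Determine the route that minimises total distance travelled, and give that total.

Minimum total distance: 60 miles.

With 6 stops there are 6!/2 = 360 distinct round trips (a route and its reverse cost the same).
Base → C → L → B → K → N → F → Base: 26+15+1+15+12+6+23 = 98
Base → C → L → B → K → F → N → Base: 26+15+1+15+10+6+29 = 102
Base → C → L → B → N → K → F → Base: 26+15+1+17+12+10+23 = 104
Base → C → L → B → N → F → K → Base: 26+15+1+17+6+10+17 = 92
Base → C → L → B → F → K → N → Base: 26+15+1+11+10+12+29 = 104
Base → C → L → B → F → N → K → Base: 26+15+1+11+6+12+17 = 88
Base → C → L → K → B → N → F → Base: 26+15+16+15+17+6+23 = 118
Base → C → L → K → B → F → N → Base: 26+15+16+15+11+6+29 = 118
… (352 more)
Base → L → B → F → C → N → K → Base: 11+1+11+3+5+12+17 = 60  ← best
The minimum is 60.
One optimal route: Base → L → B → F → C → N → K → Base (or its reverse).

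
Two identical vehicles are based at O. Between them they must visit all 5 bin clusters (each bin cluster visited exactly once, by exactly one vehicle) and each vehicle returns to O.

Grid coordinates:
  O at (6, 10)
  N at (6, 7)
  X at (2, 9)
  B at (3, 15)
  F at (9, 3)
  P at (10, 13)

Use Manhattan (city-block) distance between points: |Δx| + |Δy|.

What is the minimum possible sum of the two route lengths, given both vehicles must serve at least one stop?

There are 2^4 − 1 = 15 ways to divide the 5 stops into two non-empty groups. For each, the best each vehicle can do is its own shortest tour through its group:
  {N} + {X, B, F, P}: 6 + 42 = 48
  {X} + {N, B, F, P}: 10 + 38 = 48
  {N, X} + {B, F, P}: 14 + 38 = 52
  {B} + {N, X, F, P}: 16 + 36 = 52
  {N, B} + {X, F, P}: 22 + 36 = 58
  {X, B} + {N, F, P}: 20 + 28 = 48
  … (15 splits in total)
Best: vehicle 1 O → N → O = 6; vehicle 2 O → X → B → P → F → O = 42; combined 48.

Minimum combined distance: 48.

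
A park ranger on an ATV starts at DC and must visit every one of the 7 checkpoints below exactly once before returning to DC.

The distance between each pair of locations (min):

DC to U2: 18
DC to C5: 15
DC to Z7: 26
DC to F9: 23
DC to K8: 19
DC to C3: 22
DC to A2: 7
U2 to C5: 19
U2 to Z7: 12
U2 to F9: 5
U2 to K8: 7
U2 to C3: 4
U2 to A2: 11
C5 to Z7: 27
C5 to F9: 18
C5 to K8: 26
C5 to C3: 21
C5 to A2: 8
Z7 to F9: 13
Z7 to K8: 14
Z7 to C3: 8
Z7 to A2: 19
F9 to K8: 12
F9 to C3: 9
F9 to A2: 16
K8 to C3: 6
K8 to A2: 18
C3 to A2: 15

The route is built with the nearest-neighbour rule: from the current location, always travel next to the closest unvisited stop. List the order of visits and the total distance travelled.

DC → [A2:7 / C5:15 / U2:18 / K8:19 / C3:22 / F9:23 / Z7:26] → A2 (7)
A2 → [C5:8 / U2:11 / C3:15 / F9:16 / K8:18 / Z7:19] → C5 (8)
C5 → [F9:18 / U2:19 / C3:21 / K8:26 / Z7:27] → F9 (18)
F9 → [U2:5 / C3:9 / K8:12 / Z7:13] → U2 (5)
U2 → [C3:4 / K8:7 / Z7:12] → C3 (4)
C3 → [K8:6 / Z7:8] → K8 (6)
K8 → [Z7:14] → Z7 (14)
Return Z7→DC: 26.
Total = 7 + 8 + 18 + 5 + 4 + 6 + 14 + 26 = 88.

Total distance 88 min via the nearest-neighbour route DC → A2 → C5 → F9 → U2 → C3 → K8 → Z7 → DC.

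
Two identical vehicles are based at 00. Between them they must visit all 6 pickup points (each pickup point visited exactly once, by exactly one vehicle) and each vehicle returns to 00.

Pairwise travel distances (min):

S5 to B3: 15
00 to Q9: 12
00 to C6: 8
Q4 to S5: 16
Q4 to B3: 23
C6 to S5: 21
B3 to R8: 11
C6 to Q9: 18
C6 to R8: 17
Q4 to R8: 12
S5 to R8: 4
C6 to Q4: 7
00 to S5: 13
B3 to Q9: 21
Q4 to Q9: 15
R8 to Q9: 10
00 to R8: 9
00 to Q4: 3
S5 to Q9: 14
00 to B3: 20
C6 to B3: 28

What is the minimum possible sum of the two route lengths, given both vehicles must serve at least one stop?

79 min — the smallest possible combined total.

There are 2^5 − 1 = 31 ways to divide the 6 stops into two non-empty groups. For each, the best each vehicle can do is its own shortest tour through its group:
  {C6} + {Q4, S5, B3, R8, Q9}: 16 + 67 = 83
  {Q4} + {C6, S5, B3, R8, Q9}: 6 + 75 = 81
  {C6, Q4} + {S5, B3, R8, Q9}: 18 + 61 = 79
  {S5} + {C6, Q4, B3, R8, Q9}: 26 + 69 = 95
  {C6, S5} + {Q4, B3, R8, Q9}: 42 + 59 = 101
  {Q4, S5} + {C6, B3, R8, Q9}: 32 + 67 = 99
  … (31 splits in total)
Best: vehicle 1 00 → C6 → Q4 → 00 = 18; vehicle 2 00 → S5 → B3 → R8 → Q9 → 00 = 61; combined 79.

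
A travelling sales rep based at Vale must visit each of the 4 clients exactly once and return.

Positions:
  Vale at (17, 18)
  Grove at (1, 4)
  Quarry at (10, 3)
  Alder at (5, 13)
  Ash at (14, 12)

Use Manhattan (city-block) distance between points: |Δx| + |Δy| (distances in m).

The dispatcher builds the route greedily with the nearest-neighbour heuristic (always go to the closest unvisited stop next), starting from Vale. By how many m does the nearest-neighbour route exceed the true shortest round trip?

From Vale: Ash=9, Alder=17, Quarry=22, Grove=30 → choose Ash (9).
From Ash: Alder=10, Quarry=13, Grove=21 → choose Alder (10).
From Alder: Grove=13, Quarry=15 → choose Grove (13).
From Grove: Quarry=10 → choose Quarry (10).
NN route Vale → Ash → Alder → Grove → Quarry → Vale costs 64.
Optimal: Vale → Alder → Grove → Quarry → Ash → Vale costs 62 (by enumerating all 12 distinct tours).
Excess = 64 − 62 = 2.

Excess over optimum: 2 m.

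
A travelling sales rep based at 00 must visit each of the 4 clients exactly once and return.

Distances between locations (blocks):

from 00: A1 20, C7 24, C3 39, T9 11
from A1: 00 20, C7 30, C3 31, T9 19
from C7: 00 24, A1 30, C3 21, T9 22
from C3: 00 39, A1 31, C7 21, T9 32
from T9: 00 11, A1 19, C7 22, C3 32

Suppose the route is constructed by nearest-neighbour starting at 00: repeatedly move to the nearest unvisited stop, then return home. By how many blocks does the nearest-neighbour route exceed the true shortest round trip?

From 00: T9=11, A1=20, C7=24, C3=39 → choose T9 (11).
From T9: A1=19, C7=22, C3=32 → choose A1 (19).
From A1: C7=30, C3=31 → choose C7 (30).
From C7: C3=21 → choose C3 (21).
NN route 00 → T9 → A1 → C7 → C3 → 00 costs 120.
Optimal: 00 → A1 → C3 → C7 → T9 → 00 costs 105 (by enumerating all 12 distinct tours).
Excess = 120 − 105 = 15.

15 blocks longer than the optimal tour.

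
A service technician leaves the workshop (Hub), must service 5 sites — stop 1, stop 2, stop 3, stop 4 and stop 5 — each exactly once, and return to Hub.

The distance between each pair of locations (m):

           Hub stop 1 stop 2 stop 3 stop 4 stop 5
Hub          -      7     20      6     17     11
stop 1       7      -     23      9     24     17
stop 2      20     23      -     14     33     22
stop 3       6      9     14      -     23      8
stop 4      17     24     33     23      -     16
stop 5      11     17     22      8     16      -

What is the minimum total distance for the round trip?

With 5 stops there are 5!/2 = 60 distinct round trips (a route and its reverse cost the same).
Hub - stop 1 - stop 2 - stop 3 - stop 4 - stop 5 - Hub: 7+23+14+23+16+11 = 94
Hub - stop 1 - stop 2 - stop 3 - stop 5 - stop 4 - Hub: 7+23+14+8+16+17 = 85
Hub - stop 1 - stop 2 - stop 4 - stop 3 - stop 5 - Hub: 7+23+33+23+8+11 = 105
Hub - stop 1 - stop 2 - stop 4 - stop 5 - stop 3 - Hub: 7+23+33+16+8+6 = 93
Hub - stop 1 - stop 2 - stop 5 - stop 3 - stop 4 - Hub: 7+23+22+8+23+17 = 100
Hub - stop 1 - stop 2 - stop 5 - stop 4 - stop 3 - Hub: 7+23+22+16+23+6 = 97
Hub - stop 1 - stop 3 - stop 2 - stop 4 - stop 5 - Hub: 7+9+14+33+16+11 = 90
Hub - stop 1 - stop 3 - stop 2 - stop 5 - stop 4 - Hub: 7+9+14+22+16+17 = 85
Hub - stop 1 - stop 3 - stop 4 - stop 2 - stop 5 - Hub: 7+9+23+33+22+11 = 105
Hub - stop 1 - stop 3 - stop 4 - stop 5 - stop 2 - Hub: 7+9+23+16+22+20 = 97
Hub - stop 1 - stop 3 - stop 5 - stop 2 - stop 4 - Hub: 7+9+8+22+33+17 = 96
Hub - stop 1 - stop 3 - stop 5 - stop 4 - stop 2 - Hub: 7+9+8+16+33+20 = 93
Hub - stop 1 - stop 4 - stop 2 - stop 3 - stop 5 - Hub: 7+24+33+14+8+11 = 97
Hub - stop 1 - stop 4 - stop 2 - stop 5 - stop 3 - Hub: 7+24+33+22+8+6 = 100
… (46 more)
The minimum is 85.
One optimal route: Hub → stop 1 → stop 2 → stop 3 → stop 5 → stop 4 → Hub (or its reverse).

Minimum total distance: 85 m.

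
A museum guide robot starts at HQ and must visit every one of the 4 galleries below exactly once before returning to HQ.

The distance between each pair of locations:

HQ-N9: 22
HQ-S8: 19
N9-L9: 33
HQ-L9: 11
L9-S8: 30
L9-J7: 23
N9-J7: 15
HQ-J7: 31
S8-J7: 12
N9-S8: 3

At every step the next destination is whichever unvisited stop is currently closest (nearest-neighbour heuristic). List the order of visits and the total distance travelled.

From HQ: distances to unvisited — L9=11, S8=19, N9=22, J7=31. Nearest is L9 (11).
From L9: distances to unvisited — J7=23, S8=30, N9=33. Nearest is J7 (23).
From J7: distances to unvisited — S8=12, N9=15. Nearest is S8 (12).
From S8: distances to unvisited — N9=3. Nearest is N9 (3).
Return N9→HQ: 22.
Total = 11 + 23 + 12 + 3 + 22 = 71.

Total distance 71 via the nearest-neighbour route HQ → L9 → J7 → S8 → N9 → HQ.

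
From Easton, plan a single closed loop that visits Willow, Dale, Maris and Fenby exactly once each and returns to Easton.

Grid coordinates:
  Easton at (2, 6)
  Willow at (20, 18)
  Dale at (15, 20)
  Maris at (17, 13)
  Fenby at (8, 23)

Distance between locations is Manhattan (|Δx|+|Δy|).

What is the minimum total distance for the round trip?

70 — the shortest possible round trip.

Easton-Willow-Dale-Maris-Fenby-Easton: 30+7+9+19+23 = 88
Easton-Willow-Dale-Fenby-Maris-Easton: 30+7+10+19+22 = 88
Easton-Willow-Maris-Dale-Fenby-Easton: 30+8+9+10+23 = 80
Easton-Willow-Maris-Fenby-Dale-Easton: 30+8+19+10+27 = 94
Easton-Willow-Fenby-Dale-Maris-Easton: 30+17+10+9+22 = 88
Easton-Willow-Fenby-Maris-Dale-Easton: 30+17+19+9+27 = 102
Easton-Dale-Willow-Maris-Fenby-Easton: 27+7+8+19+23 = 84
Easton-Dale-Willow-Fenby-Maris-Easton: 27+7+17+19+22 = 92
Easton-Dale-Maris-Willow-Fenby-Easton: 27+9+8+17+23 = 84
Easton-Dale-Fenby-Willow-Maris-Easton: 27+10+17+8+22 = 84
Easton-Maris-Willow-Dale-Fenby-Easton: 22+8+7+10+23 = 70
Easton-Maris-Dale-Willow-Fenby-Easton: 22+9+7+17+23 = 78
The minimum is 70.
One optimal route: Easton → Maris → Willow → Dale → Fenby → Easton (or its reverse).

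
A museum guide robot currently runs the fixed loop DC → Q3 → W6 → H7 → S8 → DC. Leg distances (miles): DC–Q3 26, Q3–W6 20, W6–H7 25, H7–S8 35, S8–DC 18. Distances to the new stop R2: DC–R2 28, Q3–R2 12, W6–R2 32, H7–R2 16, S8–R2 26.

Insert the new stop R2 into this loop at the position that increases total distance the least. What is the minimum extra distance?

+7 miles — insert R2 between H7 and S8.

Insertion cost between consecutive stops i–j is d(i,R2) + d(R2,j) − d(i,j):
  between DC and Q3: 28 + 12 − 26 = 14
  between Q3 and W6: 12 + 32 − 20 = 24
  between W6 and H7: 32 + 16 − 25 = 23
  between H7 and S8: 16 + 26 − 35 = 7
  between S8 and DC: 26 + 28 − 18 = 36
Cheapest insertion is between H7 and S8, adding 7.
New total = 124 + 7 = 131.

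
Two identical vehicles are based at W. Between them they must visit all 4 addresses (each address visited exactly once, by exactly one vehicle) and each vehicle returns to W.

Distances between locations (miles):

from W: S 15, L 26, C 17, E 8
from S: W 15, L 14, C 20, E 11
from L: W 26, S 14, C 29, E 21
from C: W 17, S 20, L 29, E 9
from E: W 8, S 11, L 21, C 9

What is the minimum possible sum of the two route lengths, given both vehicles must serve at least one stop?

Try each way of splitting the stops between the two vehicles (each non-empty) and, for each split, find the best tour for each vehicle:
  {S} + {L, C, E}: 30 + 72 = 102
  {L} + {S, C, E}: 52 + 52 = 104
  {S, L} + {C, E}: 55 + 34 = 89
  {C} + {S, L, E}: 34 + 58 = 92
  {S, C} + {L, E}: 52 + 55 = 107
  {L, C} + {S, E}: 72 + 34 = 106
  … (7 splits in total)
Best: vehicle 1 W → S → L → W = 55; vehicle 2 W → C → E → W = 34; combined 89.

Minimum combined distance: 89 miles.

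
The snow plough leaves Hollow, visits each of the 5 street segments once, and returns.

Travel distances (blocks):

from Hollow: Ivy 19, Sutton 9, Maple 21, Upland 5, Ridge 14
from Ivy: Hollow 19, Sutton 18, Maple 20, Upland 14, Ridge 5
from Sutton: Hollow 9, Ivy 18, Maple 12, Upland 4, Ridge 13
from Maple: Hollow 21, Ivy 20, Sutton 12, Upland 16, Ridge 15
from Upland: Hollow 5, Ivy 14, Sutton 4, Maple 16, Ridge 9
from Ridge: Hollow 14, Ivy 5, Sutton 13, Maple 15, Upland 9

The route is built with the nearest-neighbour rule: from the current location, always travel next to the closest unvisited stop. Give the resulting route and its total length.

Hollow → [Upland:5 / Sutton:9 / Ridge:14 / Ivy:19 / Maple:21] → Upland (5)
Upland → [Sutton:4 / Ridge:9 / Ivy:14 / Maple:16] → Sutton (4)
Sutton → [Maple:12 / Ridge:13 / Ivy:18] → Maple (12)
Maple → [Ridge:15 / Ivy:20] → Ridge (15)
Ridge → [Ivy:5] → Ivy (5)
Return Ivy→Hollow: 19.
Total = 5 + 4 + 12 + 15 + 5 + 19 = 60.

Nearest-neighbour total = 60 blocks; route Hollow → Upland → Sutton → Maple → Ridge → Ivy → Hollow.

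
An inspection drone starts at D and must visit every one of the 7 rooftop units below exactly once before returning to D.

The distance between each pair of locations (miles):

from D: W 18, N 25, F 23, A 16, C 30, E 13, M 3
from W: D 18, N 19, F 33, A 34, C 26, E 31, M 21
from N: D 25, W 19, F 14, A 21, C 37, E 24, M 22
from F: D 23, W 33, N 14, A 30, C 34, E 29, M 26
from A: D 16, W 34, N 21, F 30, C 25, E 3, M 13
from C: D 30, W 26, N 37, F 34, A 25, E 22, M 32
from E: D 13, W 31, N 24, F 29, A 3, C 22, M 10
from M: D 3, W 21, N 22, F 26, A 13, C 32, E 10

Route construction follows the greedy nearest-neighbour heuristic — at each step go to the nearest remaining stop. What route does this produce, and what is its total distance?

D → [M:3 / E:13 / A:16 / W:18 / F:23 / N:25 / C:30] → M (3)
M → [E:10 / A:13 / W:21 / N:22 / F:26 / C:32] → E (10)
E → [A:3 / C:22 / N:24 / F:29 / W:31] → A (3)
A → [N:21 / C:25 / F:30 / W:34] → N (21)
N → [F:14 / W:19 / C:37] → F (14)
F → [W:33 / C:34] → W (33)
W → [C:26] → C (26)
Return C→D: 30.
Total = 3 + 10 + 3 + 21 + 14 + 33 + 26 + 30 = 140.

140 miles along D → M → E → A → N → F → W → C → D.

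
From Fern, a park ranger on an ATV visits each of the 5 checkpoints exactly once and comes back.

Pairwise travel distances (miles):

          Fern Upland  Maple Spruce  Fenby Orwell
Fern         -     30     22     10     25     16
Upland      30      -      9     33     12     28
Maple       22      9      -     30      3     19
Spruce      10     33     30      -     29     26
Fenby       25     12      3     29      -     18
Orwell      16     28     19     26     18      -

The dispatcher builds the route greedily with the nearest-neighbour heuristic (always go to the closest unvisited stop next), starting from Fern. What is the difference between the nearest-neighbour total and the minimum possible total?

7 miles longer than the optimal tour.

Fern: Spruce=10, Orwell=16, Maple=22, Fenby=25, Upland=30 ⇒ Spruce
Spruce: Orwell=26, Fenby=29, Maple=30, Upland=33 ⇒ Orwell
Orwell: Fenby=18, Maple=19, Upland=28 ⇒ Fenby
Fenby: Maple=3, Upland=12 ⇒ Maple
Maple: Upland=9 ⇒ Upland
NN route Fern → Spruce → Orwell → Fenby → Maple → Upland → Fern costs 96.
Optimal: Fern → Spruce → Upland → Maple → Fenby → Orwell → Fern costs 89 (by enumerating all 60 distinct tours).
Excess = 96 − 89 = 7.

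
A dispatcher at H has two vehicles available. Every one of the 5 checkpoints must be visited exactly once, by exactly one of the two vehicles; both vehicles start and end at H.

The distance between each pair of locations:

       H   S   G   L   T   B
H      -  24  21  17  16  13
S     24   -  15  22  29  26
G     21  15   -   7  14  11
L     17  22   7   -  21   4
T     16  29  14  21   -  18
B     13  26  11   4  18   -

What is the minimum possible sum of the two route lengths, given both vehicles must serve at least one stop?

95 — the smallest possible combined total.

There are 2^4 − 1 = 15 ways to divide the 5 stops into two non-empty groups. For each, the best each vehicle can do is its own shortest tour through its group:
  {S} + {G, L, T, B}: 48 + 54 = 102
  {G} + {S, L, T, B}: 42 + 84 = 126
  {S, G} + {L, T, B}: 60 + 54 = 114
  {L} + {S, G, T, B}: 34 + 84 = 118
  {S, L} + {G, T, B}: 63 + 54 = 117
  {G, L} + {S, T, B}: 45 + 84 = 129
  … (15 splits in total)
  {T} + {S, G, L, B}: 32 + 63 = 95  ← best
Best: vehicle 1 H → T → H = 32; vehicle 2 H → S → G → L → B → H = 63; combined 95.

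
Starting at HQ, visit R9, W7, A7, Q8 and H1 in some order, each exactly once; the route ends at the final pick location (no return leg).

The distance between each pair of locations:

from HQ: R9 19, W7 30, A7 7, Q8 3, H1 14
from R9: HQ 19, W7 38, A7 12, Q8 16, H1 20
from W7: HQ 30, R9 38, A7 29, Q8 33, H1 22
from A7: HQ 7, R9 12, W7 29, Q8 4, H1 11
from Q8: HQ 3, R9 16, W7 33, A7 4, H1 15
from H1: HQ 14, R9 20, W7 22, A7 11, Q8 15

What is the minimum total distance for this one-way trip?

Minimum one-way distance = 61.

There are 5! = 120 possible orderings.
HQ - R9 - W7 - A7 - Q8 - H1: 19+38+29+4+15 = 105
HQ - R9 - W7 - A7 - H1 - Q8: 19+38+29+11+15 = 112
HQ - R9 - W7 - Q8 - A7 - H1: 19+38+33+4+11 = 105
HQ - R9 - W7 - Q8 - H1 - A7: 19+38+33+15+11 = 116
HQ - R9 - W7 - H1 - A7 - Q8: 19+38+22+11+4 = 94
HQ - R9 - W7 - H1 - Q8 - A7: 19+38+22+15+4 = 98
HQ - R9 - A7 - W7 - Q8 - H1: 19+12+29+33+15 = 108
HQ - R9 - A7 - W7 - H1 - Q8: 19+12+29+22+15 = 97
HQ - R9 - A7 - Q8 - W7 - H1: 19+12+4+33+22 = 90
HQ - R9 - A7 - Q8 - H1 - W7: 19+12+4+15+22 = 72
HQ - R9 - A7 - H1 - W7 - Q8: 19+12+11+22+33 = 97
HQ - R9 - A7 - H1 - Q8 - W7: 19+12+11+15+33 = 90
HQ - R9 - Q8 - W7 - A7 - H1: 19+16+33+29+11 = 108
HQ - R9 - Q8 - W7 - H1 - A7: 19+16+33+22+11 = 101
… (106 more)
HQ - Q8 - A7 - R9 - H1 - W7: 3+4+12+20+22 = 61  ← best
The minimum is 61.
One shortest path: HQ → Q8 → A7 → R9 → H1 → W7.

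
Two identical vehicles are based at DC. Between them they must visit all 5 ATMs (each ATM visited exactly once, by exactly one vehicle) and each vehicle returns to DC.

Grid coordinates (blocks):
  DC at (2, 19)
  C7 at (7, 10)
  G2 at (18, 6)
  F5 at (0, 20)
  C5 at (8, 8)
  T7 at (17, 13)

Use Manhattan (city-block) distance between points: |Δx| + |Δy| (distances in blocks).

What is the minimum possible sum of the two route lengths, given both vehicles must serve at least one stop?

64 blocks — the smallest possible combined total.

Check every non-empty split of the stops between the two vehicles; for each half take its own optimal tour:
  {C7} + {G2, F5, C5, T7}: 28 + 64 = 92
  {G2} + {C7, F5, C5, T7}: 58 + 58 = 116
  {C7, G2} + {F5, C5, T7}: 58 + 58 = 116
  {F5} + {C7, G2, C5, T7}: 6 + 58 = 64
  {C7, F5} + {G2, C5, T7}: 34 + 58 = 92
  {G2, F5} + {C7, C5, T7}: 64 + 52 = 116
  … (15 splits in total)
Best: vehicle 1 DC → F5 → DC = 6; vehicle 2 DC → C7 → C5 → G2 → T7 → DC = 58; combined 64.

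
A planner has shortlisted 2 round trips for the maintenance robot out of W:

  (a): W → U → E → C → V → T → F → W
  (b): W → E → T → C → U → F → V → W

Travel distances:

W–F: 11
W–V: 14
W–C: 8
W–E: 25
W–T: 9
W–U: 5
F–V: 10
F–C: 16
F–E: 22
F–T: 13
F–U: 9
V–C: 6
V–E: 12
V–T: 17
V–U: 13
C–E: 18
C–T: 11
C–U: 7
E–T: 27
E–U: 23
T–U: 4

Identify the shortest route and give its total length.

Shortest is (a), total 93.

(a): 5 + 23 + 18 + 6 + 17 + 13 + 11 = 93
(b): 25 + 27 + 11 + 7 + 9 + 10 + 14 = 103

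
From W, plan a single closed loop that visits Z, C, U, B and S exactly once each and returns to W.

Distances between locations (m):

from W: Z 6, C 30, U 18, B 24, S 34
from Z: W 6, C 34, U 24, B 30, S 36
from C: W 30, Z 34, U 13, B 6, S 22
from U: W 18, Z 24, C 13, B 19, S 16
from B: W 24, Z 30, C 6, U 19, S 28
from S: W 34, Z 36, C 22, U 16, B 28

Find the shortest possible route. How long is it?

There are 60 distinct closed tours to check (reversals are equivalent).
W→Z→C→U→B→S→W: 6+34+13+19+28+34 = 134
W→Z→C→U→S→B→W: 6+34+13+16+28+24 = 121
W→Z→C→B→U→S→W: 6+34+6+19+16+34 = 115
W→Z→C→B→S→U→W: 6+34+6+28+16+18 = 108
W→Z→C→S→U→B→W: 6+34+22+16+19+24 = 121
W→Z→C→S→B→U→W: 6+34+22+28+19+18 = 127
W→Z→U→C→B→S→W: 6+24+13+6+28+34 = 111
W→Z→U→C→S→B→W: 6+24+13+22+28+24 = 117
W→Z→U→B→C→S→W: 6+24+19+6+22+34 = 111
W→Z→U→B→S→C→W: 6+24+19+28+22+30 = 129
W→Z→U→S→C→B→W: 6+24+16+22+6+24 = 98
W→Z→U→S→B→C→W: 6+24+16+28+6+30 = 110
W→Z→B→C→U→S→W: 6+30+6+13+16+34 = 105
W→Z→B→C→S→U→W: 6+30+6+22+16+18 = 98
… (46 more)
The minimum is 98.
One optimal route: W → Z → U → S → C → B → W (or its reverse).

98 m — the shortest possible round trip.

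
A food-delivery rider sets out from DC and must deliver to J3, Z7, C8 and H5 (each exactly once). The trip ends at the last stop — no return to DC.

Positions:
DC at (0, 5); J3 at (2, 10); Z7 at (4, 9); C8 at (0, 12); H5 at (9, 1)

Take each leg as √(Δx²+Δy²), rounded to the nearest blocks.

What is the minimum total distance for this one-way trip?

Shortest open route: 21 blocks.

There are 4! = 24 possible orderings.
DC→J3→Z7→C8→H5: 5+2+5+14 = 26
DC→J3→Z7→H5→C8: 5+2+9+14 = 30
DC→J3→C8→Z7→H5: 5+3+5+9 = 22
DC→J3→C8→H5→Z7: 5+3+14+9 = 31
DC→J3→H5→Z7→C8: 5+11+9+5 = 30
DC→J3→H5→C8→Z7: 5+11+14+5 = 35
DC→Z7→J3→C8→H5: 6+2+3+14 = 25
DC→Z7→J3→H5→C8: 6+2+11+14 = 33
DC→Z7→C8→J3→H5: 6+5+3+11 = 25
DC→Z7→C8→H5→J3: 6+5+14+11 = 36
DC→Z7→H5→J3→C8: 6+9+11+3 = 29
DC→Z7→H5→C8→J3: 6+9+14+3 = 32
DC→C8→J3→Z7→H5: 7+3+2+9 = 21
DC→C8→J3→H5→Z7: 7+3+11+9 = 30
… (10 more)
The minimum is 21.
One shortest path: DC → C8 → J3 → Z7 → H5.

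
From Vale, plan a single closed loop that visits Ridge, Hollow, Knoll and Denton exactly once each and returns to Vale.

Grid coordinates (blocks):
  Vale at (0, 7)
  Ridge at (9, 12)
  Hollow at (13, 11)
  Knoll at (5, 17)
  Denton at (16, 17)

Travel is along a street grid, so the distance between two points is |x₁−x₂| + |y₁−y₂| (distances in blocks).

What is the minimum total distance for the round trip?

There are 12 distinct closed tours to check (reversals are equivalent).
Vale-Ridge-Hollow-Knoll-Denton-Vale: 14+5+14+11+26 = 70
Vale-Ridge-Hollow-Denton-Knoll-Vale: 14+5+9+11+15 = 54
Vale-Ridge-Knoll-Hollow-Denton-Vale: 14+9+14+9+26 = 72
Vale-Ridge-Knoll-Denton-Hollow-Vale: 14+9+11+9+17 = 60
Vale-Ridge-Denton-Hollow-Knoll-Vale: 14+12+9+14+15 = 64
Vale-Ridge-Denton-Knoll-Hollow-Vale: 14+12+11+14+17 = 68
Vale-Hollow-Ridge-Knoll-Denton-Vale: 17+5+9+11+26 = 68
Vale-Hollow-Ridge-Denton-Knoll-Vale: 17+5+12+11+15 = 60
Vale-Hollow-Knoll-Ridge-Denton-Vale: 17+14+9+12+26 = 78
Vale-Hollow-Denton-Ridge-Knoll-Vale: 17+9+12+9+15 = 62
Vale-Knoll-Ridge-Hollow-Denton-Vale: 15+9+5+9+26 = 64
Vale-Knoll-Hollow-Ridge-Denton-Vale: 15+14+5+12+26 = 72
The minimum is 54.
One optimal route: Vale → Ridge → Hollow → Denton → Knoll → Vale (or its reverse).

Shortest round trip = 54 blocks.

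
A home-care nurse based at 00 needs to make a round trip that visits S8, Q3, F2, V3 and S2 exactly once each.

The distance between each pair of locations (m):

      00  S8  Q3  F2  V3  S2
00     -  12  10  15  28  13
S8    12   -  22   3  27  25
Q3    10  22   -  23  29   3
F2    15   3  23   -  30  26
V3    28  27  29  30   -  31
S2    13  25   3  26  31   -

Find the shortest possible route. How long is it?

With 5 stops there are 5!/2 = 60 distinct round trips (a route and its reverse cost the same).
00 - S8 - Q3 - F2 - V3 - S2 - 00: 12+22+23+30+31+13 = 131
00 - S8 - Q3 - F2 - S2 - V3 - 00: 12+22+23+26+31+28 = 142
00 - S8 - Q3 - V3 - F2 - S2 - 00: 12+22+29+30+26+13 = 132
00 - S8 - Q3 - V3 - S2 - F2 - 00: 12+22+29+31+26+15 = 135
00 - S8 - Q3 - S2 - F2 - V3 - 00: 12+22+3+26+30+28 = 121
00 - S8 - Q3 - S2 - V3 - F2 - 00: 12+22+3+31+30+15 = 113
00 - S8 - F2 - Q3 - V3 - S2 - 00: 12+3+23+29+31+13 = 111
00 - S8 - F2 - Q3 - S2 - V3 - 00: 12+3+23+3+31+28 = 100
00 - S8 - F2 - V3 - Q3 - S2 - 00: 12+3+30+29+3+13 = 90
00 - S8 - F2 - V3 - S2 - Q3 - 00: 12+3+30+31+3+10 = 89
00 - S8 - F2 - S2 - Q3 - V3 - 00: 12+3+26+3+29+28 = 101
00 - S8 - F2 - S2 - V3 - Q3 - 00: 12+3+26+31+29+10 = 111
00 - S8 - V3 - Q3 - F2 - S2 - 00: 12+27+29+23+26+13 = 130
00 - S8 - V3 - Q3 - S2 - F2 - 00: 12+27+29+3+26+15 = 112
… (46 more)
The minimum is 89.
One optimal route: 00 → S8 → F2 → V3 → S2 → Q3 → 00 (or its reverse).

Minimum total distance: 89 m.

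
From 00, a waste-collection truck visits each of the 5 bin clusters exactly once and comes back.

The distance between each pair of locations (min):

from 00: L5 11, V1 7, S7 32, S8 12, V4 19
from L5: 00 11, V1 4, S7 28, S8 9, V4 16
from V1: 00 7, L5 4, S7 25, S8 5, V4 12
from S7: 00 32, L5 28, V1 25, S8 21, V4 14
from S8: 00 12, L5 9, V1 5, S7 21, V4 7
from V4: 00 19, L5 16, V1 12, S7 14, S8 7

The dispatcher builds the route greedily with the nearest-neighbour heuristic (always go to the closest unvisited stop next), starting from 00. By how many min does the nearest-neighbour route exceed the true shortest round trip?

1 min longer than the optimal tour.

00: V1=7, L5=11, S8=12, V4=19, S7=32 ⇒ V1
V1: L5=4, S8=5, V4=12, S7=25 ⇒ L5
L5: S8=9, V4=16, S7=28 ⇒ S8
S8: V4=7, S7=21 ⇒ V4
V4: S7=14 ⇒ S7
NN route 00 → V1 → L5 → S8 → V4 → S7 → 00 costs 73.
Optimal: 00 → L5 → S7 → V4 → S8 → V1 → 00 costs 72 (by enumerating all 60 distinct tours).
Excess = 73 − 72 = 1.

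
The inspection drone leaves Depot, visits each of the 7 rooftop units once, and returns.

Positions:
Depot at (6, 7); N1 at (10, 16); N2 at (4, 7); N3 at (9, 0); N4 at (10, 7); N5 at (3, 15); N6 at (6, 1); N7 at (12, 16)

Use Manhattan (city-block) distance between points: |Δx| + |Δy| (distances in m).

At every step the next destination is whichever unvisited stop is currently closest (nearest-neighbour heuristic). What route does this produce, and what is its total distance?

Nearest-neighbour total = 62 m; route Depot → N2 → N4 → N3 → N6 → N5 → N1 → N7 → Depot.

At Depot the remaining stops are N2 2, N4 4, N6 6, N3 10, N5 11, N1 13, N7 15; go to N2.
At N2 the remaining stops are N4 6, N6 8, N5 9, N3 12, N1 15, N7 17; go to N4.
At N4 the remaining stops are N3 8, N1 9, N6 10, N7 11, N5 15; go to N3.
At N3 the remaining stops are N6 4, N1 17, N7 19, N5 21; go to N6.
At N6 the remaining stops are N5 17, N1 19, N7 21; go to N5.
At N5 the remaining stops are N1 8, N7 10; go to N1.
At N1 the remaining stops are N7 2; go to N7.
Return N7→Depot: 15.
Total = 2 + 6 + 8 + 4 + 17 + 8 + 2 + 15 = 62.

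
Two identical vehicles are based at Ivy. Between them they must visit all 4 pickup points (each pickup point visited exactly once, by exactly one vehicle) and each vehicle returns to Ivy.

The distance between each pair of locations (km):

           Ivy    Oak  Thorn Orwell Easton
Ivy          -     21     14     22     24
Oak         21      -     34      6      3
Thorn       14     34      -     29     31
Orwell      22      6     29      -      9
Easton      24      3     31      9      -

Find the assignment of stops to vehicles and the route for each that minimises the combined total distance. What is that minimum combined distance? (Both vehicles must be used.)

Minimum combined distance: 83 km.

Check every non-empty split of the stops between the two vehicles; for each half take its own optimal tour:
  {Oak} + {Thorn, Orwell, Easton}: 42 + 76 = 118
  {Thorn} + {Oak, Orwell, Easton}: 28 + 55 = 83
  {Oak, Thorn} + {Orwell, Easton}: 69 + 55 = 124
  {Orwell} + {Oak, Thorn, Easton}: 44 + 69 = 113
  {Oak, Orwell} + {Thorn, Easton}: 49 + 69 = 118
  {Thorn, Orwell} + {Oak, Easton}: 65 + 48 = 113
  … (7 splits in total)
Best: vehicle 1 Ivy → Thorn → Ivy = 28; vehicle 2 Ivy → Oak → Easton → Orwell → Ivy = 55; combined 83.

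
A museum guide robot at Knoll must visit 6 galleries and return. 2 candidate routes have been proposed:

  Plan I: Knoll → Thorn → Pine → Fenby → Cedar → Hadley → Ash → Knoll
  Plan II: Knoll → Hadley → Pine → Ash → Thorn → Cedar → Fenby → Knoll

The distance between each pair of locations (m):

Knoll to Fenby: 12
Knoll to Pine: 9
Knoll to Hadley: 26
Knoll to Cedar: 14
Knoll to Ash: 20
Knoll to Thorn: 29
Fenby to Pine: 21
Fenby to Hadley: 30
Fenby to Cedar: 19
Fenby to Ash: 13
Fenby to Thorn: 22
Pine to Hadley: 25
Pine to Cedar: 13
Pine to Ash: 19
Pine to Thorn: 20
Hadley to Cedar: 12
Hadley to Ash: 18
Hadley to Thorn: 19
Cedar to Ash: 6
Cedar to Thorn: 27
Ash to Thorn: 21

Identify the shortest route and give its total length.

Plan I: 29 + 20 + 21 + 19 + 12 + 18 + 20 = 139
Plan II: 26 + 25 + 19 + 21 + 27 + 19 + 12 = 149

139 m — Plan I is the shortest.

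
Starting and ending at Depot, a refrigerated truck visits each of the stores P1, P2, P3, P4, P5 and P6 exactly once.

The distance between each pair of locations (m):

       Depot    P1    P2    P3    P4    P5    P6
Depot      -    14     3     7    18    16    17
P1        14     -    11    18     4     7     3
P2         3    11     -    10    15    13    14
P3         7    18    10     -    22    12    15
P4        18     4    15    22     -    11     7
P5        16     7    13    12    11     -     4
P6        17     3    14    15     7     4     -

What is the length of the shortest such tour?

48 m — the shortest possible round trip.

With 6 stops there are 6!/2 = 360 distinct round trips (a route and its reverse cost the same).
Depot-P1-P2-P3-P4-P5-P6-Depot: 14+11+10+22+11+4+17 = 89
Depot-P1-P2-P3-P4-P6-P5-Depot: 14+11+10+22+7+4+16 = 84
Depot-P1-P2-P3-P5-P4-P6-Depot: 14+11+10+12+11+7+17 = 82
Depot-P1-P2-P3-P5-P6-P4-Depot: 14+11+10+12+4+7+18 = 76
Depot-P1-P2-P3-P6-P4-P5-Depot: 14+11+10+15+7+11+16 = 84
Depot-P1-P2-P3-P6-P5-P4-Depot: 14+11+10+15+4+11+18 = 83
Depot-P1-P2-P4-P3-P5-P6-Depot: 14+11+15+22+12+4+17 = 95
Depot-P1-P2-P4-P3-P6-P5-Depot: 14+11+15+22+15+4+16 = 97
… (352 more)
Depot-P2-P1-P4-P6-P5-P3-Depot: 3+11+4+7+4+12+7 = 48  ← best
The minimum is 48.
One optimal route: Depot → P2 → P1 → P4 → P6 → P5 → P3 → Depot (or its reverse).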